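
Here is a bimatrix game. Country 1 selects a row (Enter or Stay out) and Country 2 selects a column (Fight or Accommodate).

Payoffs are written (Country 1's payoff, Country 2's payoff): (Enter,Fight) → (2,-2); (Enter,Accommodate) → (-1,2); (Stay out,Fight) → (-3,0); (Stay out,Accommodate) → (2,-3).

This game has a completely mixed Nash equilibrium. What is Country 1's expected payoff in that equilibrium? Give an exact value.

1/8

First find y, the probability Country 2 plays Fight, from Country 1's indifference between Enter and Stay out: 2y − (1−y) = −3y + 2(1−y), giving y = 3/8.
Since Country 1 is indifferent in equilibrium, Country 1's expected payoff equals the payoff from either row against (3/8, 5/8). Using Enter: 2(3/8) − (5/8) = 1/8.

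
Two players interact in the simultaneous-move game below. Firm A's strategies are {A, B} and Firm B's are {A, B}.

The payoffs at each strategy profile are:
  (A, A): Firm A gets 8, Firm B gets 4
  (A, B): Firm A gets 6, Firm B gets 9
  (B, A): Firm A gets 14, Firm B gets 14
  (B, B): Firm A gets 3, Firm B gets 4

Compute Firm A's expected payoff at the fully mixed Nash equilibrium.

20/3

First find y, the probability Firm B plays A, from Firm A's indifference between A and B: 8y + 6(1−y) = 14y + 3(1−y), giving y = 1/3.
Since Firm A is indifferent in equilibrium, Firm A's expected payoff equals the payoff from either row against (1/3, 2/3). Using A: 8(1/3) + 6(2/3) = 20/3.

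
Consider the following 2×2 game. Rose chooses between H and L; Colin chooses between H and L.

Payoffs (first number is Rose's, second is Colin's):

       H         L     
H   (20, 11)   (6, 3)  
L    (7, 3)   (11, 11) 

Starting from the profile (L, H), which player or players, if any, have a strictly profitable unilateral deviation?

Both

Rose at (L, H) earns 7; deviating to H yields 20 — a strict improvement.
Colin earns 3; deviating to L yields 11 — a strict improvement.
Both Rose and Colin have strictly profitable deviations.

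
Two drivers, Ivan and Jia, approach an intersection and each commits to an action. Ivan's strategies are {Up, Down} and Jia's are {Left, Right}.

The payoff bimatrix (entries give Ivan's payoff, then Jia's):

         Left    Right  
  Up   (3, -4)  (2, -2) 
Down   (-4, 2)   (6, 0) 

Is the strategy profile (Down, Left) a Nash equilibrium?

At (Down, Left), Ivan earns -4; switching to Up would give 3, so Ivan would deviate.
Jia earns 2; switching to Right would give 0, so Jia has no profitable deviation.
Since at least one player can profitably deviate, this is not a Nash equilibrium.

No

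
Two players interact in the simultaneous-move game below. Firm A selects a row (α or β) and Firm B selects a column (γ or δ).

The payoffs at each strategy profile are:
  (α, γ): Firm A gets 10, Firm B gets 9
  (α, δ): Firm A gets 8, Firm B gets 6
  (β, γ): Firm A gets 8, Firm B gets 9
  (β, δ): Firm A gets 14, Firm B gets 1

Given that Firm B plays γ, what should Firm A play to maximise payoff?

α

Against γ, Firm A earns 10 from α and 8 from β.
So α is the best response.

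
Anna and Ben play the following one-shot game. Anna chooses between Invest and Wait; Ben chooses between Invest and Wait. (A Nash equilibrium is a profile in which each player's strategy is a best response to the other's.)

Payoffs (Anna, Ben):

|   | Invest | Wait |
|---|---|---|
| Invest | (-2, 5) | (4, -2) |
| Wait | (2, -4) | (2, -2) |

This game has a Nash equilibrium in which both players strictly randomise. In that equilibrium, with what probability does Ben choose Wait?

2/3

Let c be the probability that Ben plays Invest. In a completely mixed equilibrium, Anna must be indifferent between Invest and Wait.
Anna's expected payoff from Invest is −2c + 4(1−c); from Wait it is 2c + 2(1−c).
Setting these equal: −6c + 4 = 2, so c = 1/3.
Therefore Ben plays Wait with probability 1 − 1/3 = 2/3.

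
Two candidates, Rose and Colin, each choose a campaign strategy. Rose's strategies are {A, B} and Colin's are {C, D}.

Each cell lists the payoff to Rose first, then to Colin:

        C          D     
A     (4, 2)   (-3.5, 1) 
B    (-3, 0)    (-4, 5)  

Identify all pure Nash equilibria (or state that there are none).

(A, C)

(A, C): Rose gets 4 ≥ -3 from B, and Colin gets 2 ≥ 1 from D — Nash equilibrium.
(A, D): Colin prefers C (2 > 1) — not an equilibrium.
(B, C): Rose prefers A (4 > -3); Colin prefers D (5 > 0) — not an equilibrium.
(B, D): Rose prefers A (-3.5 > -4) — not an equilibrium.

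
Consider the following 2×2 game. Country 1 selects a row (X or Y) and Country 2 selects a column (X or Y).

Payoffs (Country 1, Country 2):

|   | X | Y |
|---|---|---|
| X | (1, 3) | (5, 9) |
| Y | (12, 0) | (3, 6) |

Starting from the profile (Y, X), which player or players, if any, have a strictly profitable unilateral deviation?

Country 1 at (Y, X) earns 12; deviating to X yields 1 — not better.
Country 2 earns 0; deviating to Y yields 6 — a strict improvement.
Only Country 2 has a strictly profitable deviation.

Country 2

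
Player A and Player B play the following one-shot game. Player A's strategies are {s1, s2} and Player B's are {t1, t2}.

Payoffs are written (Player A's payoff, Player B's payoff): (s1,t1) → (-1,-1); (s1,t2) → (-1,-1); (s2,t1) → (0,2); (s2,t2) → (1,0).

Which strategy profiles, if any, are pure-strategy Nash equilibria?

(s1, t1): Player A prefers s2 (0 > -1) — not an equilibrium.
(s1, t2): Player A prefers s2 (1 > -1) — not an equilibrium.
(s2, t1): Player A gets 0 ≥ -1 from s1, and Player B gets 2 ≥ 0 from t2 — Nash equilibrium.
(s2, t2): Player B prefers t1 (2 > 0) — not an equilibrium.

(s2, t1)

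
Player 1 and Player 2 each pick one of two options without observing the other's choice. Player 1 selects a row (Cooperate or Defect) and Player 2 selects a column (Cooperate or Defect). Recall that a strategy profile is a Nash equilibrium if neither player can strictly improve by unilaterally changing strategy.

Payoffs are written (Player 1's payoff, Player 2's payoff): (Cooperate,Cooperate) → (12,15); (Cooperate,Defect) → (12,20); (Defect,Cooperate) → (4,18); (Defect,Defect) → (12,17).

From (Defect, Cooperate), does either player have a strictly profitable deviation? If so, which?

Player 1

Player 1 at (Defect, Cooperate) earns 4; deviating to Cooperate yields 12 — a strict improvement.
Player 2 earns 18; deviating to Defect yields 17 — not better.
Only Player 1 has a strictly profitable deviation.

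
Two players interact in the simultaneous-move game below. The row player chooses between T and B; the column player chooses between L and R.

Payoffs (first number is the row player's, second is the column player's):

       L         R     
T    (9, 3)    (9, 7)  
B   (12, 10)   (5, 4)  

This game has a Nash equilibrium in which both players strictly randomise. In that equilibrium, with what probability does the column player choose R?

Let q be the probability that the column player plays L. In a completely mixed equilibrium, the row player must be indifferent between T and B.
The row player's expected payoff from T is 9q + 9(1−q); from B it is 12q + 5(1−q).
Setting these equal: 9 = 7q + 5, so q = 4/7.
Therefore the column player plays R with probability 1 − 4/7 = 3/7.

3/7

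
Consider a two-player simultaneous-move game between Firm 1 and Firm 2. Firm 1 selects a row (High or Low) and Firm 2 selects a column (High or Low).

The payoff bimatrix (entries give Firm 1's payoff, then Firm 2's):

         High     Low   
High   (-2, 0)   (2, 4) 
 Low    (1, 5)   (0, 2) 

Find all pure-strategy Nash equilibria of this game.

(High, Low) and (Low, High)

(High, High): Firm 1 prefers Low (1 > -2); Firm 2 prefers Low (4 > 0) — not an equilibrium.
(High, Low): Firm 1 gets 2 ≥ 0 from Low, and Firm 2 gets 4 ≥ 0 from High — Nash equilibrium.
(Low, High): Firm 1 gets 1 ≥ -2 from High, and Firm 2 gets 5 ≥ 2 from Low — Nash equilibrium.
(Low, Low): Firm 1 prefers High (2 > 0); Firm 2 prefers High (5 > 2) — not an equilibrium.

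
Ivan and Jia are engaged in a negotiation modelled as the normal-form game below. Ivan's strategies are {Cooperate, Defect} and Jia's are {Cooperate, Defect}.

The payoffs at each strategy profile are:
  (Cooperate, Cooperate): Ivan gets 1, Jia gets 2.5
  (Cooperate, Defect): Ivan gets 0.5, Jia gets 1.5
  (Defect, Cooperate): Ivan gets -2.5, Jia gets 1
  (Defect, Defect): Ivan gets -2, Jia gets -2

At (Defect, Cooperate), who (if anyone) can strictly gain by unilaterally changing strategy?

Ivan at (Defect, Cooperate) earns -2.5; deviating to Cooperate yields 1 — a strict improvement.
Jia earns 1; deviating to Defect yields -2 — not better.
Only Ivan has a strictly profitable deviation.

Ivan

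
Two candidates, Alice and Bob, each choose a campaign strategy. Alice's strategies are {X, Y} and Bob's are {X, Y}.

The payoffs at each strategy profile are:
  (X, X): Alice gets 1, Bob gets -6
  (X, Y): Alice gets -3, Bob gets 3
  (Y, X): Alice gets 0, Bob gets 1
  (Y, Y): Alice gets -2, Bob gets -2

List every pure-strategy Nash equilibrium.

none

(X, X): Bob prefers Y (3 > -6) — not an equilibrium.
(X, Y): Alice prefers Y (-2 > -3) — not an equilibrium.
(Y, X): Alice prefers X (1 > 0) — not an equilibrium.
(Y, Y): Bob prefers X (1 > -2) — not an equilibrium.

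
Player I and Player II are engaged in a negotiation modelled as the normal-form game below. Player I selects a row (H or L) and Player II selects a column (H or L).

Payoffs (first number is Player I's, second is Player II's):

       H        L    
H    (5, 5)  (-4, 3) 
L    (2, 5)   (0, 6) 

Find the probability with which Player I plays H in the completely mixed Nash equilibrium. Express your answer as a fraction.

1/3

Let x be the probability that Player I plays H. In a completely mixed equilibrium, Player II must be indifferent between H and L.
Player II's expected payoff from H is 5x + 5(1−x); from L it is 3x + 6(1−x).
Setting these equal: 5 = −3x + 6, so x = 1/3.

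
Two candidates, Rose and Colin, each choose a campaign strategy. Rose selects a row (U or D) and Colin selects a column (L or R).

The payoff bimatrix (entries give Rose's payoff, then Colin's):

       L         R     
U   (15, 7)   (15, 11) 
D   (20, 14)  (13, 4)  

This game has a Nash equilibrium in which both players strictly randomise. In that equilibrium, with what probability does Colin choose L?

Let c be the probability that Colin plays L. In a completely mixed equilibrium, Rose must be indifferent between U and D.
Rose's expected payoff from U is 15c + 15(1−c); from D it is 20c + 13(1−c).
Setting these equal: 15 = 7c + 13, so c = 2/7.

2/7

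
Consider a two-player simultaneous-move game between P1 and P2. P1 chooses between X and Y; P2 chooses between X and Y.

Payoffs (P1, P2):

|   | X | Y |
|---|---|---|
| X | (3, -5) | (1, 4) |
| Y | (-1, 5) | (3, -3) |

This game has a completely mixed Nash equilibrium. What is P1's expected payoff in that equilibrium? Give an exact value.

5/3

First find q, the probability P2 plays X, from P1's indifference between X and Y: 3q + (1−q) = −q + 3(1−q), giving q = 1/3.
Since P1 is indifferent in equilibrium, P1's expected payoff equals the payoff from either row against (1/3, 2/3). Using X: 3(1/3) + (2/3) = 5/3.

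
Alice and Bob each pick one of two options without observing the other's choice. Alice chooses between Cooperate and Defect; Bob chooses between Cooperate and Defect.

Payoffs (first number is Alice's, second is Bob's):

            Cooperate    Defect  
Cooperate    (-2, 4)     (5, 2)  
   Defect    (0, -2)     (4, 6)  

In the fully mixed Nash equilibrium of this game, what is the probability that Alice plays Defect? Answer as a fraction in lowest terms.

Let r be the probability that Alice plays Cooperate. In a completely mixed equilibrium, Bob must be indifferent between Cooperate and Defect.
Bob's expected payoff from Cooperate is 4r − 2(1−r); from Defect it is 2r + 6(1−r).
Setting these equal: 6r − 2 = −4r + 6, so r = 4/5.
Therefore Alice plays Defect with probability 1 − 4/5 = 1/5.

1/5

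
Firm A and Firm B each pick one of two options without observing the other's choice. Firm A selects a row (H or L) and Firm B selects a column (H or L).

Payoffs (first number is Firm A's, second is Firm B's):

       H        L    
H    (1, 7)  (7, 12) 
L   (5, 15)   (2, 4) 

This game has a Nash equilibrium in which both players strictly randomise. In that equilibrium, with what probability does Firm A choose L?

Let x be the probability that Firm A plays H. In a completely mixed equilibrium, Firm B must be indifferent between H and L.
Firm B's expected payoff from H is 7x + 15(1−x); from L it is 12x + 4(1−x).
Setting these equal: −8x + 15 = 8x + 4, so x = 11/16.
Therefore Firm A plays L with probability 1 − 11/16 = 5/16.

5/16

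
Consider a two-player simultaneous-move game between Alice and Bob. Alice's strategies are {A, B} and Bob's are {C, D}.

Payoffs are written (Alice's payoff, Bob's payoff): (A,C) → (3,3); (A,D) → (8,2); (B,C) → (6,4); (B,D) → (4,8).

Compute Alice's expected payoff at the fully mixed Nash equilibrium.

First find y, the probability Bob plays C, from Alice's indifference between A and B: 3y + 8(1−y) = 6y + 4(1−y), giving y = 4/7.
Since Alice is indifferent in equilibrium, Alice's expected payoff equals the payoff from either row against (4/7, 3/7). Using A: 3(4/7) + 8(3/7) = 36/7.

36/7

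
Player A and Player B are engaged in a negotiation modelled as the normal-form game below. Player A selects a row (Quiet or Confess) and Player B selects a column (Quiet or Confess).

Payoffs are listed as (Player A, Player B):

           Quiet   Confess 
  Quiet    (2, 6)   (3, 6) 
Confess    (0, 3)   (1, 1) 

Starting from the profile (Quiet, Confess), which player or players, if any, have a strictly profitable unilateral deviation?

Neither

Player A at (Quiet, Confess) earns 3; deviating to Confess yields 1 — not better.
Player B earns 6; deviating to Quiet yields 6 — not better.
Neither player can strictly improve; the profile is a Nash equilibrium.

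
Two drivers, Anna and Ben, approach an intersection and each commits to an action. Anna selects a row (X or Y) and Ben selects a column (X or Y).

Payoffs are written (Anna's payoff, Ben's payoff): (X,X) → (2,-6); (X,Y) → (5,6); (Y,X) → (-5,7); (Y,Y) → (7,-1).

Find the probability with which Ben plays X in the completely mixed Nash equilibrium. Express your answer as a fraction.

2/9

Let q be the probability that Ben plays X. In a completely mixed equilibrium, Anna must be indifferent between X and Y.
Anna's expected payoff from X is 2q + 5(1−q); from Y it is −5q + 7(1−q).
Setting these equal: −3q + 5 = −12q + 7, so q = 2/9.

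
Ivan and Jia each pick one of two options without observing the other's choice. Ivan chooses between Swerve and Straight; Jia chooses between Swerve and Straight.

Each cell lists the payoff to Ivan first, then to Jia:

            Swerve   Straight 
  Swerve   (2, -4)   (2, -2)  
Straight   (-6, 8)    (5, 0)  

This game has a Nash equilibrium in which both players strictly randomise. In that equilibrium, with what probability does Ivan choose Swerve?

Let p be the probability that Ivan plays Swerve. In a completely mixed equilibrium, Jia must be indifferent between Swerve and Straight.
Jia's expected payoff from Swerve is −4p + 8(1−p); from Straight it is −2p.
Setting these equal: −12p + 8 = −2p, so p = 4/5.

4/5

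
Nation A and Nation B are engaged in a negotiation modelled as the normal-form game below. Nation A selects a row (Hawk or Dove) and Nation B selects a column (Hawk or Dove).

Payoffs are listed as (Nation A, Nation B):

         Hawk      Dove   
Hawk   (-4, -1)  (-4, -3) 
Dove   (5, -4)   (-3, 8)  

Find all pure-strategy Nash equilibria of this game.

(Dove, Dove)

(Hawk, Hawk): Nation A prefers Dove (5 > -4) — not an equilibrium.
(Hawk, Dove): Nation A prefers Dove (-3 > -4); Nation B prefers Hawk (-1 > -3) — not an equilibrium.
(Dove, Hawk): Nation B prefers Dove (8 > -4) — not an equilibrium.
(Dove, Dove): Nation A gets -3 ≥ -4 from Hawk, and Nation B gets 8 ≥ -4 from Hawk — Nash equilibrium.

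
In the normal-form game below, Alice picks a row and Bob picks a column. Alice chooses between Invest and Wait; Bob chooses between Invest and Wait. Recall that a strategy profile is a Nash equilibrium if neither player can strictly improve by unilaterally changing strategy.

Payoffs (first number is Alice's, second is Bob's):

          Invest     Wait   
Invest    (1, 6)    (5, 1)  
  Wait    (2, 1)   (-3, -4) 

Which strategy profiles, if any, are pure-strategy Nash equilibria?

(Invest, Invest): Alice prefers Wait (2 > 1) — not an equilibrium.
(Invest, Wait): Bob prefers Invest (6 > 1) — not an equilibrium.
(Wait, Invest): Alice gets 2 ≥ 1 from Invest, and Bob gets 1 ≥ -4 from Wait — Nash equilibrium.
(Wait, Wait): Alice prefers Invest (5 > -3); Bob prefers Invest (1 > -4) — not an equilibrium.

(Wait, Invest)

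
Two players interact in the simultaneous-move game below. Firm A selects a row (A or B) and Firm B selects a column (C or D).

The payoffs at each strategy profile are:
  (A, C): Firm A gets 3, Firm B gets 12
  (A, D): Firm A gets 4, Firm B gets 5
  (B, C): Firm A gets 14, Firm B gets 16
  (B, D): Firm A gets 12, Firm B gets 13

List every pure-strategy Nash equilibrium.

(A, C): Firm A prefers B (14 > 3) — not an equilibrium.
(A, D): Firm A prefers B (12 > 4); Firm B prefers C (12 > 5) — not an equilibrium.
(B, C): Firm A gets 14 ≥ 3 from A, and Firm B gets 16 ≥ 13 from D — Nash equilibrium.
(B, D): Firm B prefers C (16 > 13) — not an equilibrium.

(B, C)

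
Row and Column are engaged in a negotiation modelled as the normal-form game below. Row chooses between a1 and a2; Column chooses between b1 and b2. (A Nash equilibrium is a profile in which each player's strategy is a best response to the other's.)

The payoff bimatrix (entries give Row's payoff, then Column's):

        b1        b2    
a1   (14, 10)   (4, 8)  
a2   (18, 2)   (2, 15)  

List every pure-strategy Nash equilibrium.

none

(a1, b1): Row prefers a2 (18 > 14) — not an equilibrium.
(a1, b2): Column prefers b1 (10 > 8) — not an equilibrium.
(a2, b1): Column prefers b2 (15 > 2) — not an equilibrium.
(a2, b2): Row prefers a1 (4 > 2) — not an equilibrium.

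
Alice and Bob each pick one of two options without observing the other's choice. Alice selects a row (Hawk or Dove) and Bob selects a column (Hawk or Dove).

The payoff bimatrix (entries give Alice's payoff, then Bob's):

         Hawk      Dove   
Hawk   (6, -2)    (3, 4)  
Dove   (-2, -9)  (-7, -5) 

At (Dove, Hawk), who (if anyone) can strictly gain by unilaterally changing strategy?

Alice at (Dove, Hawk) earns -2; deviating to Hawk yields 6 — a strict improvement.
Bob earns -9; deviating to Dove yields -5 — a strict improvement.
Both Alice and Bob have strictly profitable deviations.

Both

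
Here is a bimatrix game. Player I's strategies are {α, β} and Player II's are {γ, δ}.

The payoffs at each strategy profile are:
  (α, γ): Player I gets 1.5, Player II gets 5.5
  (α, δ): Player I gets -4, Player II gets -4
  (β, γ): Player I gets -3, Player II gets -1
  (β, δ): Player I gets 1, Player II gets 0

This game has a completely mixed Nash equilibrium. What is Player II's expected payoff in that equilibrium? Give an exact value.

First find p, the probability Player I plays α, from Player II's indifference between γ and δ: 5.5p − (1−p) = −4p, giving p = 2/21.
Since Player II is indifferent in equilibrium, Player II's expected payoff equals the payoff from either column against (2/21, 19/21). Using γ: 5.5(2/21) − (19/21) = -8/21.

-8/21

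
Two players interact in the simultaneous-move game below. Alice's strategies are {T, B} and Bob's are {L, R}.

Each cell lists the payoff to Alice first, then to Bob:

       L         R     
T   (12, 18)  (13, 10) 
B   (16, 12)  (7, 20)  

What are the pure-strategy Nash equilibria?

none

(T, L): Alice prefers B (16 > 12) — not an equilibrium.
(T, R): Bob prefers L (18 > 10) — not an equilibrium.
(B, L): Bob prefers R (20 > 12) — not an equilibrium.
(B, R): Alice prefers T (13 > 7) — not an equilibrium.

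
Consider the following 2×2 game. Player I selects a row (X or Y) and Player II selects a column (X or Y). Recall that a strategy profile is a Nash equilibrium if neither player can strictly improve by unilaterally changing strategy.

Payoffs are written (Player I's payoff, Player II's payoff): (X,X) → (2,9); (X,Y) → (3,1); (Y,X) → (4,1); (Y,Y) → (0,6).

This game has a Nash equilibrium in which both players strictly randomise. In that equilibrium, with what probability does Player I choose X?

Let p be the probability that Player I plays X. In a completely mixed equilibrium, Player II must be indifferent between X and Y.
Player II's expected payoff from X is 9p + (1−p); from Y it is p + 6(1−p).
Setting these equal: 8p + 1 = −5p + 6, so p = 5/13.

5/13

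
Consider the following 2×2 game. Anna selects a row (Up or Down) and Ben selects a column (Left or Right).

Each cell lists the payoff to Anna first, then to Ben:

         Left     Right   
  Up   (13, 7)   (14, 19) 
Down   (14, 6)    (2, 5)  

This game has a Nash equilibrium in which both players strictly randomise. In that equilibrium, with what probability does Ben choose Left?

Let y be the probability that Ben plays Left. In a completely mixed equilibrium, Anna must be indifferent between Up and Down.
Anna's expected payoff from Up is 13y + 14(1−y); from Down it is 14y + 2(1−y).
Setting these equal: −y + 14 = 12y + 2, so y = 12/13.

12/13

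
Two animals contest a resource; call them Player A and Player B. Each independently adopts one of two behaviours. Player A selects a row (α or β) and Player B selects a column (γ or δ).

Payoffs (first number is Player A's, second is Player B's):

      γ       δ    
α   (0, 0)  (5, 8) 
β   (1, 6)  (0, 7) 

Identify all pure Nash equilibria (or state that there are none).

(α, γ): Player A prefers β (1 > 0); Player B prefers δ (8 > 0) — not an equilibrium.
(α, δ): Player A gets 5 ≥ 0 from β, and Player B gets 8 ≥ 0 from γ — Nash equilibrium.
(β, γ): Player B prefers δ (7 > 6) — not an equilibrium.
(β, δ): Player A prefers α (5 > 0) — not an equilibrium.

(α, δ)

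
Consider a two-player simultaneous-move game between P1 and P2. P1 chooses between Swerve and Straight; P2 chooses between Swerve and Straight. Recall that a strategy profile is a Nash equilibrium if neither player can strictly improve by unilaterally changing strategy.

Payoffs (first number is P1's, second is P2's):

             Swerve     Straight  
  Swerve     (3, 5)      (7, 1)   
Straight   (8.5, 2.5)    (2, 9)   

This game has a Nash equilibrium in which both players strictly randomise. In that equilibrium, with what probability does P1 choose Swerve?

13/21

Let p be the probability that P1 plays Swerve. In a completely mixed equilibrium, P2 must be indifferent between Swerve and Straight.
P2's expected payoff from Swerve is 5p + 2.5(1−p); from Straight it is p + 9(1−p).
Setting these equal: 2.5p + 2.5 = −8p + 9, so p = 13/21.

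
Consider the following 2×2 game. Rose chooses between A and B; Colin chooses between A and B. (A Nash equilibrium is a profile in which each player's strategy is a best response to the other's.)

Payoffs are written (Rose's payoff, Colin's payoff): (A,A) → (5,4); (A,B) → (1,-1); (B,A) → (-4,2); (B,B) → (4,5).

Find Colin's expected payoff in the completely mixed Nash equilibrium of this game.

First find x, the probability Rose plays A, from Colin's indifference between A and B: 4x + 2(1−x) = −x + 5(1−x), giving x = 3/8.
Since Colin is indifferent in equilibrium, Colin's expected payoff equals the payoff from either column against (3/8, 5/8). Using A: 4(3/8) + 2(5/8) = 11/4.

11/4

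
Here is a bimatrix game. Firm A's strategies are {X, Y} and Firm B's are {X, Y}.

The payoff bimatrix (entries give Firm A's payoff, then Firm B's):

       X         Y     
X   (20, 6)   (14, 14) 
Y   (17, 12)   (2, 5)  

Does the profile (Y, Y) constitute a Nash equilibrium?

At (Y, Y), Firm A earns 2; switching to X would give 14, so Firm A would deviate.
Firm B earns 5; switching to X would give 12, so Firm B would deviate.
Since at least one player can profitably deviate, this is not a Nash equilibrium.

No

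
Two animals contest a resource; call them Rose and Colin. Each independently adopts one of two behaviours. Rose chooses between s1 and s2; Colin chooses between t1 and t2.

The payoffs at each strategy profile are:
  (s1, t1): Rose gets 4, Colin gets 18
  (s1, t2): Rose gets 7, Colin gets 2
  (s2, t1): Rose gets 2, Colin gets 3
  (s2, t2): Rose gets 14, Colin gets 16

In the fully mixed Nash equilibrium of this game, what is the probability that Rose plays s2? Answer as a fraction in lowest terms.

Let x be the probability that Rose plays s1. In a completely mixed equilibrium, Colin must be indifferent between t1 and t2.
Colin's expected payoff from t1 is 18x + 3(1−x); from t2 it is 2x + 16(1−x).
Setting these equal: 15x + 3 = −14x + 16, so x = 13/29.
Therefore Rose plays s2 with probability 1 − 13/29 = 16/29.

16/29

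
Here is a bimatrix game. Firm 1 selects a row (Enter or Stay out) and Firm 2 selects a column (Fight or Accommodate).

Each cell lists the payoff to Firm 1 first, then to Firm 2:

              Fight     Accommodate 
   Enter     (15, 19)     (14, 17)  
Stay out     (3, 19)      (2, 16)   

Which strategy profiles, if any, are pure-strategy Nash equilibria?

(Enter, Fight): Firm 1 gets 15 ≥ 3 from Stay out, and Firm 2 gets 19 ≥ 17 from Accommodate — Nash equilibrium.
(Enter, Accommodate): Firm 2 prefers Fight (19 > 17) — not an equilibrium.
(Stay out, Fight): Firm 1 prefers Enter (15 > 3) — not an equilibrium.
(Stay out, Accommodate): Firm 1 prefers Enter (14 > 2); Firm 2 prefers Fight (19 > 16) — not an equilibrium.

(Enter, Fight)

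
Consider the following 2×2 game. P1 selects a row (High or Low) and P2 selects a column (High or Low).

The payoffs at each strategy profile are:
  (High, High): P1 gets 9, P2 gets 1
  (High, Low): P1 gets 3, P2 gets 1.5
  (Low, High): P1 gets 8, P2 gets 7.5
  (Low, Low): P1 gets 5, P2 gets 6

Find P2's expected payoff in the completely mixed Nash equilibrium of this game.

First find p, the probability P1 plays High, from P2's indifference between High and Low: p + 7.5(1−p) = 1.5p + 6(1−p), giving p = 3/4.
Since P2 is indifferent in equilibrium, P2's expected payoff equals the payoff from either column against (3/4, 1/4). Using High: (3/4) + 7.5(1/4) = 21/8.

21/8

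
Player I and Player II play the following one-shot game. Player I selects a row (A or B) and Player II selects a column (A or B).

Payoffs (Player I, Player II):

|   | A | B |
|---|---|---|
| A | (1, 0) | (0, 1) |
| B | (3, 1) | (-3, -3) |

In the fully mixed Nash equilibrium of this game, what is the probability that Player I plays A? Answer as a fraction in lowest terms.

4/5

Let r be the probability that Player I plays A. In a completely mixed equilibrium, Player II must be indifferent between A and B.
Player II's expected payoff from A is (1−r); from B it is r − 3(1−r).
Setting these equal: −r + 1 = 4r − 3, so r = 4/5.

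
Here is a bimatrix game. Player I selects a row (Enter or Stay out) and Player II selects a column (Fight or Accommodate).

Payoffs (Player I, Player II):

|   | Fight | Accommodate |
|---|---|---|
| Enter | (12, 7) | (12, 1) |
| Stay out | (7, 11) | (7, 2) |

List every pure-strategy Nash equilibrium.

(Enter, Fight): Player I gets 12 ≥ 7 from Stay out, and Player II gets 7 ≥ 1 from Accommodate — Nash equilibrium.
(Enter, Accommodate): Player II prefers Fight (7 > 1) — not an equilibrium.
(Stay out, Fight): Player I prefers Enter (12 > 7) — not an equilibrium.
(Stay out, Accommodate): Player I prefers Enter (12 > 7); Player II prefers Fight (11 > 2) — not an equilibrium.

(Enter, Fight)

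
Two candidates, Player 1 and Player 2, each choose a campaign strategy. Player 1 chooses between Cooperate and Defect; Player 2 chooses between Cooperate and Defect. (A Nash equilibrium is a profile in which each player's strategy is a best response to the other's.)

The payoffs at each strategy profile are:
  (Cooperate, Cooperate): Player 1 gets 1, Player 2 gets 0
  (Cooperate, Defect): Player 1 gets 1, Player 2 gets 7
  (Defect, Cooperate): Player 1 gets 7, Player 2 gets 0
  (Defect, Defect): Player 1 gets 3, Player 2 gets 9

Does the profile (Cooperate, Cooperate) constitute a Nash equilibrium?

At (Cooperate, Cooperate), Player 1 earns 1; switching to Defect would give 7, so Player 1 would deviate.
Player 2 earns 0; switching to Defect would give 7, so Player 2 would deviate.
Since at least one player can profitably deviate, this is not a Nash equilibrium.

No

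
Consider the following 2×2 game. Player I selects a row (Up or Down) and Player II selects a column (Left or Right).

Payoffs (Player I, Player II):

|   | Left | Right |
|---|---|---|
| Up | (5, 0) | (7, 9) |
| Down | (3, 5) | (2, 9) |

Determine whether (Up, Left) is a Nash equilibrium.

At (Up, Left), Player I earns 5; switching to Down would give 3, so Player I has no profitable deviation.
Player II earns 0; switching to Right would give 9, so Player II would deviate.
Since at least one player can profitably deviate, this is not a Nash equilibrium.

No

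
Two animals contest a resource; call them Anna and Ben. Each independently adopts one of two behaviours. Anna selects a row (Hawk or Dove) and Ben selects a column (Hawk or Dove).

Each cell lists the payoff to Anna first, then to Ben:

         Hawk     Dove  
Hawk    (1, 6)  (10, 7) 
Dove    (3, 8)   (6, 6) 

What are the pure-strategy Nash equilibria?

(Hawk, Hawk): Anna prefers Dove (3 > 1); Ben prefers Dove (7 > 6) — not an equilibrium.
(Hawk, Dove): Anna gets 10 ≥ 6 from Dove, and Ben gets 7 ≥ 6 from Hawk — Nash equilibrium.
(Dove, Hawk): Anna gets 3 ≥ 1 from Hawk, and Ben gets 8 ≥ 6 from Dove — Nash equilibrium.
(Dove, Dove): Anna prefers Hawk (10 > 6); Ben prefers Hawk (8 > 6) — not an equilibrium.

(Hawk, Dove) and (Dove, Hawk)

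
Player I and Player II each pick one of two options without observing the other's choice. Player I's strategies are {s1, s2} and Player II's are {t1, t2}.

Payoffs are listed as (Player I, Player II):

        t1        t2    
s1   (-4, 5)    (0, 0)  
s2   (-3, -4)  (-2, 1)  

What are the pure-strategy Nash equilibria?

(s1, t1): Player I prefers s2 (-3 > -4) — not an equilibrium.
(s1, t2): Player II prefers t1 (5 > 0) — not an equilibrium.
(s2, t1): Player II prefers t2 (1 > -4) — not an equilibrium.
(s2, t2): Player I prefers s1 (0 > -2) — not an equilibrium.

none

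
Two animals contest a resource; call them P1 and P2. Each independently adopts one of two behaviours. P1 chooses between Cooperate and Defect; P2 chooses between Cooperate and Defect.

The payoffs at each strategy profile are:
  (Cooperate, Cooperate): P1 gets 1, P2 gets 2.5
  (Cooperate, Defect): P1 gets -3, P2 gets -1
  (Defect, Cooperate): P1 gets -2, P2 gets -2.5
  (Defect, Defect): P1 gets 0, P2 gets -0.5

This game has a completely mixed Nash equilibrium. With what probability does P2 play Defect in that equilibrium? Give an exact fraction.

Let y be the probability that P2 plays Cooperate. In a completely mixed equilibrium, P1 must be indifferent between Cooperate and Defect.
P1's expected payoff from Cooperate is y − 3(1−y); from Defect it is −2y.
Setting these equal: 4y − 3 = −2y, so y = 1/2.
Therefore P2 plays Defect with probability 1 − 1/2 = 1/2.

1/2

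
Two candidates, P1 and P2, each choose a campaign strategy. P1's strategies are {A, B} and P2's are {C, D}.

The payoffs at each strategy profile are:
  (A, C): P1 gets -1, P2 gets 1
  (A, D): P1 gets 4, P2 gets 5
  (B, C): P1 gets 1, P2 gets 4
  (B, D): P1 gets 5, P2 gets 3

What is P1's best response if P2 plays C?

Against C, P1 earns -1 from A and 1 from B.
So B is the best response.

B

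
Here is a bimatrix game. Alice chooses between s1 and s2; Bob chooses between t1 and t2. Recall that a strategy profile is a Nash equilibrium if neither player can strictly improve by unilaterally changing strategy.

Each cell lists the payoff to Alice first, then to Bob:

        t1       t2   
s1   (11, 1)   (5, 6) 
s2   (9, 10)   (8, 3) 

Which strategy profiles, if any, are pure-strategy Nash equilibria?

none

(s1, t1): Bob prefers t2 (6 > 1) — not an equilibrium.
(s1, t2): Alice prefers s2 (8 > 5) — not an equilibrium.
(s2, t1): Alice prefers s1 (11 > 9) — not an equilibrium.
(s2, t2): Bob prefers t1 (10 > 3) — not an equilibrium.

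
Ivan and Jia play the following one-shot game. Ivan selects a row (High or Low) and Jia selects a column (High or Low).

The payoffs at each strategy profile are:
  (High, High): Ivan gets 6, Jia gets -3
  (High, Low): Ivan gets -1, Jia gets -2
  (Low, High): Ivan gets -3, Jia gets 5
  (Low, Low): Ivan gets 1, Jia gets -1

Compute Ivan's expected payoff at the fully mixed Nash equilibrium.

First find y, the probability Jia plays High, from Ivan's indifference between High and Low: 6y − (1−y) = −3y + (1−y), giving y = 2/11.
Since Ivan is indifferent in equilibrium, Ivan's expected payoff equals the payoff from either row against (2/11, 9/11). Using High: 6(2/11) − (9/11) = 3/11.

3/11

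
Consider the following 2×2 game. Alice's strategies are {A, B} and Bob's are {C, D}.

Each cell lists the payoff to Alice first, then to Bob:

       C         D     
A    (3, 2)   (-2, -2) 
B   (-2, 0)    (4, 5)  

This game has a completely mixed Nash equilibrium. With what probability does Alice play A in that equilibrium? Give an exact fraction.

5/9

Let p be the probability that Alice plays A. In a completely mixed equilibrium, Bob must be indifferent between C and D.
Bob's expected payoff from C is 2p; from D it is −2p + 5(1−p).
Setting these equal: 2p = −7p + 5, so p = 5/9.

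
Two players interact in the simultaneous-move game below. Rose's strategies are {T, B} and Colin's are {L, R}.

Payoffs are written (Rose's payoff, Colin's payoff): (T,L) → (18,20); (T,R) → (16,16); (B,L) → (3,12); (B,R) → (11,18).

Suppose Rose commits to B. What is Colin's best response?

R

Against B, Colin earns 12 from L and 18 from R.
So R is the best response.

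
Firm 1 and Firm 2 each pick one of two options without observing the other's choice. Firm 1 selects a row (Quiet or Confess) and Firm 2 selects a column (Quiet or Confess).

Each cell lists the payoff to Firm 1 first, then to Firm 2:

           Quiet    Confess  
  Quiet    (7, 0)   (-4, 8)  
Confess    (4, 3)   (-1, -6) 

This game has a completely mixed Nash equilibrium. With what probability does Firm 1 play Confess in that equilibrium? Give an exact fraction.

8/17

Let r be the probability that Firm 1 plays Quiet. In a completely mixed equilibrium, Firm 2 must be indifferent between Quiet and Confess.
Firm 2's expected payoff from Quiet is 3(1−r); from Confess it is 8r − 6(1−r).
Setting these equal: −3r + 3 = 14r − 6, so r = 9/17.
Therefore Firm 1 plays Confess with probability 1 − 9/17 = 8/17.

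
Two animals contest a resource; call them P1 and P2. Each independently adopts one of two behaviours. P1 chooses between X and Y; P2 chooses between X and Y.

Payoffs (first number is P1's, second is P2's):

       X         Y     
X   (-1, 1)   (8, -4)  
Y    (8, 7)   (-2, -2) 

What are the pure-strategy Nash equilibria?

(X, X): P1 prefers Y (8 > -1) — not an equilibrium.
(X, Y): P2 prefers X (1 > -4) — not an equilibrium.
(Y, X): P1 gets 8 ≥ -1 from X, and P2 gets 7 ≥ -2 from Y — Nash equilibrium.
(Y, Y): P1 prefers X (8 > -2); P2 prefers X (7 > -2) — not an equilibrium.

(Y, X)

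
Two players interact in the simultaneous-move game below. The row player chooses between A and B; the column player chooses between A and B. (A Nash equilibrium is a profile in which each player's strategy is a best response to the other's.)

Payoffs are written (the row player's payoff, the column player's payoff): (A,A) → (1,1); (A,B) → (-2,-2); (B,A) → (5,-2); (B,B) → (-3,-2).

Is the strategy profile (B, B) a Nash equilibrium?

At (B, B), the row player earns -3; switching to A would give -2, so the row player would deviate.
The column player earns -2; switching to A would give -2, so the column player has no profitable deviation.
Since at least one player can profitably deviate, this is not a Nash equilibrium.

No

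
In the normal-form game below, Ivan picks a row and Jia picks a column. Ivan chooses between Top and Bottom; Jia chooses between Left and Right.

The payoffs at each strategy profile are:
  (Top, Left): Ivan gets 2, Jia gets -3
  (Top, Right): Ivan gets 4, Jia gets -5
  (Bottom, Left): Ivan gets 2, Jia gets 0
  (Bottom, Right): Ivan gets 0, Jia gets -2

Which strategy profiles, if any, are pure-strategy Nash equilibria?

(Top, Left): Ivan gets 2 ≥ 2 from Bottom, and Jia gets -3 ≥ -5 from Right — Nash equilibrium.
(Top, Right): Jia prefers Left (-3 > -5) — not an equilibrium.
(Bottom, Left): Ivan gets 2 ≥ 2 from Top, and Jia gets 0 ≥ -2 from Right — Nash equilibrium.
(Bottom, Right): Ivan prefers Top (4 > 0); Jia prefers Left (0 > -2) — not an equilibrium.

(Top, Left) and (Bottom, Left)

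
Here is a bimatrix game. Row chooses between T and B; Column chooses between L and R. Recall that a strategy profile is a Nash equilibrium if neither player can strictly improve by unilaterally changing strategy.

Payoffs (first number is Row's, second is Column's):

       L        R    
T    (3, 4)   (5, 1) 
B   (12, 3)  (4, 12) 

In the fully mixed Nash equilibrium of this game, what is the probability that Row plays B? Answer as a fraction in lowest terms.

Let x be the probability that Row plays T. In a completely mixed equilibrium, Column must be indifferent between L and R.
Column's expected payoff from L is 4x + 3(1−x); from R it is x + 12(1−x).
Setting these equal: x + 3 = −11x + 12, so x = 3/4.
Therefore Row plays B with probability 1 − 3/4 = 1/4.

1/4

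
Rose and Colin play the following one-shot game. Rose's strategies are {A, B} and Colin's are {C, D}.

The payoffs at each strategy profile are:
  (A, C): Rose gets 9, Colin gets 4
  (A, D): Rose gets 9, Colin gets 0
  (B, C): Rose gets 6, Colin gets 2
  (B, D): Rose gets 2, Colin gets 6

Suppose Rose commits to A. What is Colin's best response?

C

Against A, Colin earns 4 from C and 0 from D.
So C is the best response.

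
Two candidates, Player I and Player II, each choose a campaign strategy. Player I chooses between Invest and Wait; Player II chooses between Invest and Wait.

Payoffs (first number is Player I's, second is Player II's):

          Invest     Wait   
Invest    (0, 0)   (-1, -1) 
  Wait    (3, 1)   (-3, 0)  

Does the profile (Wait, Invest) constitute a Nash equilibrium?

At (Wait, Invest), Player I earns 3; switching to Invest would give 0, so Player I has no profitable deviation.
Player II earns 1; switching to Wait would give 0, so Player II has no profitable deviation.
Neither player can gain by a unilateral deviation, so this profile is a Nash equilibrium.

Yes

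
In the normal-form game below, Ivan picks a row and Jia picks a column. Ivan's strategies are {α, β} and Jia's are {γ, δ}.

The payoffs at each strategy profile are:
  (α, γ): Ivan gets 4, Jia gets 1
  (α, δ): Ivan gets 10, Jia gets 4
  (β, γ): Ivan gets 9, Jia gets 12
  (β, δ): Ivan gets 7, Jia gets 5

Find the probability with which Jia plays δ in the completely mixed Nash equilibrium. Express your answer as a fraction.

5/8

Let y be the probability that Jia plays γ. In a completely mixed equilibrium, Ivan must be indifferent between α and β.
Ivan's expected payoff from α is 4y + 10(1−y); from β it is 9y + 7(1−y).
Setting these equal: −6y + 10 = 2y + 7, so y = 3/8.
Therefore Jia plays δ with probability 1 − 3/8 = 5/8.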